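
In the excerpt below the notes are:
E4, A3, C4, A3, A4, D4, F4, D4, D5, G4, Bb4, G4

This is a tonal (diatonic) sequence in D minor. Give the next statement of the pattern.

G5 C5 E5 C5

The 4-note cells begin on E4, A4, D5 — each up a 4th from the last.
So cell 4 is G5 C5 E5 C5.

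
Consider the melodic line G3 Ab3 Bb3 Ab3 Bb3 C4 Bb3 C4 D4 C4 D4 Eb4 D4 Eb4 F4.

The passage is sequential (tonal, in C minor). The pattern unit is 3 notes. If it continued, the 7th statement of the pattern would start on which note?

Taking 3-note groups, the heads are G3, Ab3, Bb3, C4, D4: the pattern moves up a 2nd.
Continuing: Eb4 → F4. Statement 7 starts on F4.

F4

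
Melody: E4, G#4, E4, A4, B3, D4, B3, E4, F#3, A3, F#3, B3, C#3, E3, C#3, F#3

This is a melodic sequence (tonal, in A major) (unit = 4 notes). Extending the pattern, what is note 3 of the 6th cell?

D2

Grouping in 4s, the 3rd note of each cell is E4, B3, F#3, C#3.
Carrying that down a 4th forward: G#2 → D2.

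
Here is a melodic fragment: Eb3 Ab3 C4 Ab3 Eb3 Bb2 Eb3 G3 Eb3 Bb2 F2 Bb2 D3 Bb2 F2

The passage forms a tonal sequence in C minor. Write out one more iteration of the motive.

With a 5-note motive the entries are Eb3, Bb2, F2, each down a 4th from the previous.
So cell 4 is C2 F2 Ab2 F2 C2.

C2 F2 Ab2 F2 C2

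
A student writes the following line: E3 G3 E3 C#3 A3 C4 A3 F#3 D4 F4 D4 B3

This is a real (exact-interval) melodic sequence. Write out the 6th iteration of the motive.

F5 Ab5 F5 D5

Unit = 4 notes; the statements start on E3, A3, D4, moving up a 4th each time.
Continuing the starts: G4 → C5 → F5.
So cell 6 is F5 Ab5 F5 D5.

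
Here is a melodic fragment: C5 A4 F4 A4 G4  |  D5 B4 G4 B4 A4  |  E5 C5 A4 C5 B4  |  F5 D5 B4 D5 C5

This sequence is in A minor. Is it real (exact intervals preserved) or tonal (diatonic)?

Every note is diatonic to A minor.
Cell 1 has -3 semitones from note 1 to 2, but cell 3 has -4 — the interval quality changes while the contour stays the same, which is the hallmark of a tonal sequence.

tonal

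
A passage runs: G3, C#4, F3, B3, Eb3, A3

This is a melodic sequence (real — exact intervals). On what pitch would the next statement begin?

Db3

The 2-note cells begin on G3, F3, Eb3 — each down a 2nd from the last.
The next head, down a 2nd from Eb3, is Db3.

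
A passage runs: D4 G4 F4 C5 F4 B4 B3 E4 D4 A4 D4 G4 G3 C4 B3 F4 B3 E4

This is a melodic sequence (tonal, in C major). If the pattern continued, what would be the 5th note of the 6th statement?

With 6-note cells, note 5 of each statement runs F4, D4, B3.
Each moves down a 3rd. Continuing: G3 → E3 → C3.

C3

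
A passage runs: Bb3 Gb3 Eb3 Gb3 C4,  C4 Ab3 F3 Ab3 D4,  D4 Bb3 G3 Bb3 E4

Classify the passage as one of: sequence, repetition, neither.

sequence

Each 5-note cell is the previous one transposed up a 2nd.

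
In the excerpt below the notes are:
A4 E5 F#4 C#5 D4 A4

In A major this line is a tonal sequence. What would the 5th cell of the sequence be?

Taking 2-note groups, the heads are A4, F#4, D4: the pattern moves down a 3rd.
Extending down a 3rd: B3 → G#3.
So cell 5 is G#3 D4.

G#3 D4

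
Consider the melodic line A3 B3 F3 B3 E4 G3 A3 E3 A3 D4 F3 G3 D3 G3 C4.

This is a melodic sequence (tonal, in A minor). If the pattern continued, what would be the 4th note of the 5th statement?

E3

With 5-note cells, note 4 of each statement runs B3, A3, G3.
Extending down a 2nd: F3 → E3.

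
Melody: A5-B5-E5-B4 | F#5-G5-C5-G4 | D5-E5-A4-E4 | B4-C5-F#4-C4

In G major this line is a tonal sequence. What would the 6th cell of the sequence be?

E4 F#4 B3 F#3

Taking 4-note groups, the heads are A5, F#5, D5, B4: the pattern moves down a 3rd.
Carrying on: G4 → E4.
Statement 6 starts on E4 and keeps the same diatonic contour: E4 F#4 B3 F#3.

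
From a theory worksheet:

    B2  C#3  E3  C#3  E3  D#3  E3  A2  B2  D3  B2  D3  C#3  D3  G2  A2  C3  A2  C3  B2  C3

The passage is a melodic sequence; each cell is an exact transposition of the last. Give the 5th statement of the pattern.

Eb2 F2 Ab2 F2 Ab2 G2 Ab2

With a 7-note motive the entries are B2, A2, G2, each down a 2nd from the previous.
Carrying on: F2 → Eb2.
Statement 5 starts on Eb2 and keeps the same exact contour: Eb2 F2 Ab2 F2 Ab2 G2 Ab2.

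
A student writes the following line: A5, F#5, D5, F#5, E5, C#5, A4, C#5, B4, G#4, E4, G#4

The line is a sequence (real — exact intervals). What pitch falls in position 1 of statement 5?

C#4

Grouping in 4s, the 1st note of each cell is A5, E5, B4.
Carrying that down a 4th forward: F#4 → C#4.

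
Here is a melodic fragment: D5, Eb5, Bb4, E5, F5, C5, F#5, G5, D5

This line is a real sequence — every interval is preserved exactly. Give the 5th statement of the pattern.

Unit = 3 notes; the statements start on D5, E5, F#5, moving up a 2nd each time.
Carrying on: G#5 → A#5.
From A#5 the exact shape gives A#5 B5 F#5.

A#5 B5 F#5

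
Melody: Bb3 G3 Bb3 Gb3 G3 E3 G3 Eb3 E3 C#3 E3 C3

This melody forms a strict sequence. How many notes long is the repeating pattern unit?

4

12 notes total. Splitting into 3 groups of 4:
Bb3 G3 Bb3 Gb3 | G3 E3 G3 Eb3 | E3 C#3 E3 C3
Every group is a transposition down a 3rd of the one before; no shorter unit works.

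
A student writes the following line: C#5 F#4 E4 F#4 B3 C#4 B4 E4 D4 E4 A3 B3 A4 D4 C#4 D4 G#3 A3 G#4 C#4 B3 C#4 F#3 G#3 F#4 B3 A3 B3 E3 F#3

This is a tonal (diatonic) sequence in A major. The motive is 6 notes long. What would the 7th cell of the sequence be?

Taking 6-note groups, the heads are C#5, B4, A4, G#4, F#4: the pattern moves down a 2nd.
Carrying on: E4 → D4.
From D4 the diatonic shape gives D4 G#3 F#3 G#3 C#3 D3.

D4 G#3 F#3 G#3 C#3 D3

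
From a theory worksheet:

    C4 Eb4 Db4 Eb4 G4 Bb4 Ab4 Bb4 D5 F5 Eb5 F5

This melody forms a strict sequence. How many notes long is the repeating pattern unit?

4

There are 12 notes; a 4-note unit gives 3 cells:
C4 Eb4 Db4 Eb4 | G4 Bb4 Ab4 Bb4 | D5 F5 Eb5 F5
Every group is a transposition up a 5th of the one before; no shorter unit works.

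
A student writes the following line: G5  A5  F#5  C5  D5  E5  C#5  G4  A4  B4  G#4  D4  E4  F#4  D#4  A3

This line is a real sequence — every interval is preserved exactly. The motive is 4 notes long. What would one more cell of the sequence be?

The 4-note cells begin on G5, D5, A4, E4 — each down a 4th from the last.
So cell 5 is B3 C#4 A#3 E3.

B3 C#4 A#3 E3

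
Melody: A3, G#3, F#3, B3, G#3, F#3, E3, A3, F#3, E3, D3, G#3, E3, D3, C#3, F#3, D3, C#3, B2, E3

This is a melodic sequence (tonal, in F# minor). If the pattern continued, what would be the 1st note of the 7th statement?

With 4-note cells, note 1 of each statement runs A3, G#3, F#3, E3, D3.
Carrying that down a 2nd forward: C#3 → B2.

B2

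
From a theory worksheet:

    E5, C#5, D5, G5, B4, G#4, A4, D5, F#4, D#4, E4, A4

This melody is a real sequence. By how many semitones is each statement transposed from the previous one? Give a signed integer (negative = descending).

-5

The 4-note cells begin on E5, B4, F#4 — each down a 4th from the last.
E5 to B4 spans -5 semitones.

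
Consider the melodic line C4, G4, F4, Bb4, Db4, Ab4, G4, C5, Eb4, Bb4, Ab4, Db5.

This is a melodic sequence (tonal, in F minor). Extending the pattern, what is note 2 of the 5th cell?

With 4-note cells, note 2 of each statement runs G4, Ab4, Bb4.
Each moves up a 2nd. Continuing: C5 → Db5.

Db5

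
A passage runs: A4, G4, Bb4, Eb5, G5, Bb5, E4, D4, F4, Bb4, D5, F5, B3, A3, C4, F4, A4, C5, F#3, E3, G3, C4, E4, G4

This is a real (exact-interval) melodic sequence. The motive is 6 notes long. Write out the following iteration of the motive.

C#3 B2 D3 G3 B3 D4

Taking 6-note groups, the heads are A4, E4, B3, F#3: the pattern moves down a 4th.
So cell 5 is C#3 B2 D3 G3 B3 D4.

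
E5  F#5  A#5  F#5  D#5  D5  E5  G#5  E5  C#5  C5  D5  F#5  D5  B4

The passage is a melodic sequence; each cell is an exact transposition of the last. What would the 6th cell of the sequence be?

Gb4 Ab4 C5 Ab4 F4

With a 5-note motive the entries are E5, D5, C5, each down a 2nd from the previous.
Extending down a 2nd: Bb4 → Ab4 → Gb4.
So cell 6 is Gb4 Ab4 C5 Ab4 F4.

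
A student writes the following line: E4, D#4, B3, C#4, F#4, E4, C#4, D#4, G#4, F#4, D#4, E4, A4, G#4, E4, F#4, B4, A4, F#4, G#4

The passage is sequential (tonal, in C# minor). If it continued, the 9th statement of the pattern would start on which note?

F#5

Unit = 4 notes; the statements start on E4, F#4, G#4, A4, B4, moving up a 2nd each time.
Continuing: C#5 → D#5 → E5 → F#5. Statement 9 starts on F#5.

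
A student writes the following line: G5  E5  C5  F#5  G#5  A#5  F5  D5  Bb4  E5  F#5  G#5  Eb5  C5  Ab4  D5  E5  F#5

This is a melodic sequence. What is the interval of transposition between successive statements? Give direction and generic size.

The 6-note cells begin on G5, F5, Eb5 — each down a 2nd from the last.
G5 to F5 is down a 2nd.

down a 2nd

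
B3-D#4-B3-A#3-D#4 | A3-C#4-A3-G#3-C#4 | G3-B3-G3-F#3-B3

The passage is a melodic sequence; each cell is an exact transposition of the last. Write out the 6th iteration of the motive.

Db3 F3 Db3 C3 F3

The 5-note cells begin on B3, A3, G3 — each down a 2nd from the last.
Carrying on: F3 → Eb3 → Db3.
From Db3 the exact shape gives Db3 F3 Db3 C3 F3.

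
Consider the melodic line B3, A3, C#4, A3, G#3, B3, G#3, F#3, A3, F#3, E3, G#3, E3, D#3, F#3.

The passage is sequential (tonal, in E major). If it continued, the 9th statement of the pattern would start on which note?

With a 3-note motive the entries are B3, A3, G#3, F#3, E3, each down a 2nd from the previous.
Continuing: D#3 → C#3 → B2 → A2. Statement 9 starts on A2.

A2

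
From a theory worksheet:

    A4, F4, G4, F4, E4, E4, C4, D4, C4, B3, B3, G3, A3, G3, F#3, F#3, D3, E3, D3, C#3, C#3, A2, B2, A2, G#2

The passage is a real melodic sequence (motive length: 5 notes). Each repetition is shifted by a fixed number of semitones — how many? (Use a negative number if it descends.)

With a 5-note motive the entries are A4, E4, B3, F#3, C#3, each down a 4th from the previous.
Counting half-steps from A4 to E4: -5.

-5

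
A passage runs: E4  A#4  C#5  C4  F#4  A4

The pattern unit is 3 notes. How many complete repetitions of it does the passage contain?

2

6 notes in groups of 3 gives 6/3 = 2 statements.
Starts: E4, C4 — each down a 3rd.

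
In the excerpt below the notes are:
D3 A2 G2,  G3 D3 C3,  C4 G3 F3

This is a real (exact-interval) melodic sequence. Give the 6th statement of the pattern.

Taking 3-note groups, the heads are D3, G3, C4: the pattern moves up a 4th.
Extending up a 4th: F4 → Bb4 → Eb5.
From Eb5 the exact shape gives Eb5 Bb4 Ab4.

Eb5 Bb4 Ab4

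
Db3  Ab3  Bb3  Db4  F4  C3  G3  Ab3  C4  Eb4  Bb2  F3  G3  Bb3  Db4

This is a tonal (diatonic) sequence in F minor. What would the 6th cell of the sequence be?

F2 C3 Db3 F3 Ab3

Unit = 5 notes; the statements start on Db3, C3, Bb2, moving down a 2nd each time.
Extending down a 2nd: Ab2 → G2 → F2.
So cell 6 is F2 C3 Db3 F3 Ab3.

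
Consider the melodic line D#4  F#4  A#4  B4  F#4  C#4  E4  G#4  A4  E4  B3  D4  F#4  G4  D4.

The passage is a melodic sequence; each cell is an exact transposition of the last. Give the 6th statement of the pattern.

F3 Ab3 C4 Db4 Ab3

Taking 5-note groups, the heads are D#4, C#4, B3: the pattern moves down a 2nd.
Carrying on: A3 → G3 → F3.
From F3 the exact shape gives F3 Ab3 C4 Db4 Ab3.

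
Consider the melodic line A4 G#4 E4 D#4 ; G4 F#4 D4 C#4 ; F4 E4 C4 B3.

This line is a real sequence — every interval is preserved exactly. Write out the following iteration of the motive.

The 4-note cells begin on A4, G4, F4 — each down a 2nd from the last.
From Eb4 the exact shape gives Eb4 D4 Bb3 A3.

Eb4 D4 Bb3 A3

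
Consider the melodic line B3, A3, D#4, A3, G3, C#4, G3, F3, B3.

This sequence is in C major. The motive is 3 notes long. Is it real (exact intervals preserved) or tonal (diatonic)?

Each cell has the same semitone pattern (-2, 6) — intervals are preserved exactly.
And D#4 lies outside C major, so the sequence is real rather than tonal.

real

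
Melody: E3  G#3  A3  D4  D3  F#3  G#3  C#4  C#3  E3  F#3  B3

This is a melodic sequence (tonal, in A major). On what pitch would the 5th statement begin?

The 4-note cells begin on E3, D3, C#3 — each down a 2nd from the last.
Extending the heads down a 2nd: B2 → A2.

A2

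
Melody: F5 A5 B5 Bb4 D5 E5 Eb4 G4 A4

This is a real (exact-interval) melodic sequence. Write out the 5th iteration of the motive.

Db3 F3 G3

With a 3-note motive the entries are F5, Bb4, Eb4, each down a 5th from the previous.
Carrying on: Ab3 → Db3.
Statement 5 starts on Db3 and keeps the same exact contour: Db3 F3 G3.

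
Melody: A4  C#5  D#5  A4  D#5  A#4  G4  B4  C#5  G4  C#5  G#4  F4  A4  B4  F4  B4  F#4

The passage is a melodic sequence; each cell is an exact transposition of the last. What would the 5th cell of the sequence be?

The 6-note cells begin on A4, G4, F4 — each down a 2nd from the last.
Extending down a 2nd: Eb4 → Db4.
From Db4 the exact shape gives Db4 F4 G4 Db4 G4 D4.

Db4 F4 G4 Db4 G4 D4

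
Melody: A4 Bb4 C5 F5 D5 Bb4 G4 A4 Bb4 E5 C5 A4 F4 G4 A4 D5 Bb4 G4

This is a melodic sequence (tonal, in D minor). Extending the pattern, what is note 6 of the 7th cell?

The unit is 6 notes. Position-6 pitches of the 3 shown cells: Bb4, A4, G4.
Each moves down a 2nd. Continuing: F4 → E4 → D4 → C4.

C4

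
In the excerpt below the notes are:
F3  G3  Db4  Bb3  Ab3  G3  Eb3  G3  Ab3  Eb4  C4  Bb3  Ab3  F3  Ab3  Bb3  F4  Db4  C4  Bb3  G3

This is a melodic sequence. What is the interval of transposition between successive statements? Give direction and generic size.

With a 7-note motive the entries are F3, G3, Ab3, each up a 2nd from the previous.
From F3 to G3: up a 2nd.

up a 2nd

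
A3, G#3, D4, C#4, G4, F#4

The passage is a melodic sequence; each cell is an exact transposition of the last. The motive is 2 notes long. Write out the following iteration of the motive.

Taking 2-note groups, the heads are A3, D4, G4: the pattern moves up a 4th.
So cell 4 is C5 B4.

C5 B4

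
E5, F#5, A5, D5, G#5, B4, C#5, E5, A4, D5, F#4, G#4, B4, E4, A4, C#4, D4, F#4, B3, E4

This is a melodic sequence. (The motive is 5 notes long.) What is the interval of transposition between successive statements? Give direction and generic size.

With a 5-note motive the entries are E5, B4, F#4, C#4, each down a 4th from the previous.
From E5 to B4: down a 4th.

down a 4th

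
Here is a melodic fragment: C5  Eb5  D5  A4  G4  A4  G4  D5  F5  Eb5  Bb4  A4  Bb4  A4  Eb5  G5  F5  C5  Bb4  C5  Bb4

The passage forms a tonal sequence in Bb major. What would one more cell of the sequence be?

Unit = 7 notes; the statements start on C5, D5, Eb5, moving up a 2nd each time.
Statement 4 starts on F5 and keeps the same diatonic contour: F5 A5 G5 D5 C5 D5 C5.

F5 A5 G5 D5 C5 D5 C5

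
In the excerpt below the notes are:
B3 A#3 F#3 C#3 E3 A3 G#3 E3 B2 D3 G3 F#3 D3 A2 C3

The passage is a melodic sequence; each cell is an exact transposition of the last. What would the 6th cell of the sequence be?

Db3 C3 Ab2 Eb2 Gb2

With a 5-note motive the entries are B3, A3, G3, each down a 2nd from the previous.
Carrying on: F3 → Eb3 → Db3.
So cell 6 is Db3 C3 Ab2 Eb2 Gb2.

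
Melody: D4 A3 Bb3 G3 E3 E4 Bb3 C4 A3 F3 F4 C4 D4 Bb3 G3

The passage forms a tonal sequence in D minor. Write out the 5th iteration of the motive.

Taking 5-note groups, the heads are D4, E4, F4: the pattern moves up a 2nd.
Continuing the starts: G4 → A4.
So cell 5 is A4 E4 F4 D4 Bb3.

A4 E4 F4 D4 Bb3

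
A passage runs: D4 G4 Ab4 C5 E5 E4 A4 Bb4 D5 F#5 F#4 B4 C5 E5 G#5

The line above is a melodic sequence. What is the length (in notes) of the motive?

5

There are 15 notes; a 5-note unit gives 3 cells:
D4 G4 Ab4 C5 E5 | E4 A4 Bb4 D5 F#5 | F#4 B4 C5 E5 G#5
Each cell is the previous one up a 2nd — so the unit is 5 notes.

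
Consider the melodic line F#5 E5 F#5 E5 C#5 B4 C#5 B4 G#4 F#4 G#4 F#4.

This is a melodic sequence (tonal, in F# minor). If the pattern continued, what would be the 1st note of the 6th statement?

Grouping in 4s, the 1st note of each cell is F#5, C#5, G#4.
Each moves down a 4th. Continuing: D4 → A3 → E3.

E3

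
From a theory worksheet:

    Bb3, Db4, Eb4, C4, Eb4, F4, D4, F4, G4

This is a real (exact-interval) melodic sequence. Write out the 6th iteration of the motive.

G#4 B4 C#5

Unit = 3 notes; the statements start on Bb3, C4, D4, moving up a 2nd each time.
Extending up a 2nd: E4 → F#4 → G#4.
Statement 6 starts on G#4 and keeps the same exact contour: G#4 B4 C#5.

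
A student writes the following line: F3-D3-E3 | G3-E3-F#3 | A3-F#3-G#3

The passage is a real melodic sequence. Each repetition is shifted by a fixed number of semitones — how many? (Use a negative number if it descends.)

2

Unit = 3 notes; the statements start on F3, G3, A3, moving up a 2nd each time.
Counting half-steps from F3 to G3: 2.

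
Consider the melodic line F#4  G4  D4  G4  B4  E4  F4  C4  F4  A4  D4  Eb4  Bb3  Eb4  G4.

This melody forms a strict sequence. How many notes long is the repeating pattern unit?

5

15 notes total. Splitting into 3 groups of 5:
F#4 G4 D4 G4 B4 | E4 F4 C4 F4 A4 | D4 Eb4 Bb3 Eb4 G4
Every group is a transposition down a 2nd of the one before; no shorter unit works.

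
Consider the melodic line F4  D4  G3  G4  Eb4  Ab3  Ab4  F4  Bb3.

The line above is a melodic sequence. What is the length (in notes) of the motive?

Try groups of 3 (3 cells in 9 notes):
F4 D4 G3 | G4 Eb4 Ab3 | Ab4 F4 Bb3
Every group is a transposition up a 2nd of the one before; no shorter unit works.

3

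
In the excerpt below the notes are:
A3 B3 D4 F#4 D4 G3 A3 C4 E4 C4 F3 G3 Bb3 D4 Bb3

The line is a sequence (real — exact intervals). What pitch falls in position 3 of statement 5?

Gb3

With 5-note cells, note 3 of each statement runs D4, C4, Bb3.
Carrying that down a 2nd forward: Ab3 → Gb3.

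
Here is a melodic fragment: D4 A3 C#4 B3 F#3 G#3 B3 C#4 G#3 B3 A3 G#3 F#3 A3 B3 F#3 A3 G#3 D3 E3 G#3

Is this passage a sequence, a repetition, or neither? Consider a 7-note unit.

Note 5 of cell 2 is G#3; if this were a sequence it would be E3. No unit length gives a consistent transposition pattern.

neither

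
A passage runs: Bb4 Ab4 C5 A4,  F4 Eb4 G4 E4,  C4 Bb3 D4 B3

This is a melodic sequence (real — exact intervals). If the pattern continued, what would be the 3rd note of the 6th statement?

B2

Grouping in 4s, the 3rd note of each cell is C5, G4, D4.
Extending down a 4th: A3 → E3 → B2.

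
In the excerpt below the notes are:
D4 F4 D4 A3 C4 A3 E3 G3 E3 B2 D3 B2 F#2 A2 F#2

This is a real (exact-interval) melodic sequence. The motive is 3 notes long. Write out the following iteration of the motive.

Taking 3-note groups, the heads are D4, A3, E3, B2, F#2: the pattern moves down a 4th.
Statement 6 starts on C#2 and keeps the same exact contour: C#2 E2 C#2.

C#2 E2 C#2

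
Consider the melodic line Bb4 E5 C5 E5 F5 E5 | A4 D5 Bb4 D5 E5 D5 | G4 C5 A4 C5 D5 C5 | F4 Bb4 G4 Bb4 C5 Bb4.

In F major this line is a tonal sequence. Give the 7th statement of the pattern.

Taking 6-note groups, the heads are Bb4, A4, G4, F4: the pattern moves down a 2nd.
Extending down a 2nd: E4 → D4 → C4.
From C4 the diatonic shape gives C4 F4 D4 F4 G4 F4.

C4 F4 D4 F4 G4 F4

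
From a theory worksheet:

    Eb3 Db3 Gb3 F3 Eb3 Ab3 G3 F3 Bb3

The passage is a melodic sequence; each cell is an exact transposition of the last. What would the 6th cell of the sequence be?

C#4 B3 E4

Unit = 3 notes; the statements start on Eb3, F3, G3, moving up a 2nd each time.
Carrying on: A3 → B3 → C#4.
From C#4 the exact shape gives C#4 B3 E4.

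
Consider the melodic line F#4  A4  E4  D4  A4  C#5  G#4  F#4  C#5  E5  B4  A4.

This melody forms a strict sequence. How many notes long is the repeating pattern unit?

There are 12 notes; a 4-note unit gives 3 cells:
F#4 A4 E4 D4 | A4 C#5 G#4 F#4 | C#5 E5 B4 A4
That's a consistent up a 3rd shift per cell, and no other grouping gives one.

4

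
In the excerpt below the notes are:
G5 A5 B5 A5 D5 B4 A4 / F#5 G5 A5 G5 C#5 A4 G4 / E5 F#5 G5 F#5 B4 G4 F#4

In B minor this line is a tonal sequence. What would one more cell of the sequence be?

Unit = 7 notes; the statements start on G5, F#5, E5, moving down a 2nd each time.
From D5 the diatonic shape gives D5 E5 F#5 E5 A4 F#4 E4.

D5 E5 F#5 E5 A4 F#4 E4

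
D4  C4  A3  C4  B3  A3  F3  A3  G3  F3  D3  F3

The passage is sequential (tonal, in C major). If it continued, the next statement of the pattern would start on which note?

Unit = 4 notes; the statements start on D4, B3, G3, moving down a 3rd each time.
One more step down a 3rd gives E3.

E3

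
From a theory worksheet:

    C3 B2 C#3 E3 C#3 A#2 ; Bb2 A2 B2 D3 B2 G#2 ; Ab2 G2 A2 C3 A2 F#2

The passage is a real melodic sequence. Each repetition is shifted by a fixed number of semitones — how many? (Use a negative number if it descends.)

The 6-note cells begin on C3, Bb2, Ab2 — each down a 2nd from the last.
C3 to Bb2 spans -2 semitones.

-2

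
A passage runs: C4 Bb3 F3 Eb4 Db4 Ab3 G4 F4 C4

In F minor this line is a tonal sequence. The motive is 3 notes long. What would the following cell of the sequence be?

With a 3-note motive the entries are C4, Eb4, G4, each up a 3rd from the previous.
From Bb4 the diatonic shape gives Bb4 Ab4 Eb4.

Bb4 Ab4 Eb4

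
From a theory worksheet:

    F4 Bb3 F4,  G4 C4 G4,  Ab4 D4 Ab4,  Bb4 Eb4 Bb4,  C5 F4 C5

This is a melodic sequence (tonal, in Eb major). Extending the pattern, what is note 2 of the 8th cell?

Bb4

With 3-note cells, note 2 of each statement runs Bb3, C4, D4, Eb4, F4.
Carrying that up a 2nd forward: G4 → Ab4 → Bb4.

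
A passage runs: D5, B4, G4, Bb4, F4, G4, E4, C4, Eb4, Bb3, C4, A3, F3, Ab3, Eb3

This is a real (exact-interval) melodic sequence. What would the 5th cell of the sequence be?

Bb2 G2 Eb2 Gb2 Db2

The 5-note cells begin on D5, G4, C4 — each down a 5th from the last.
Carrying on: F3 → Bb2.
Statement 5 starts on Bb2 and keeps the same exact contour: Bb2 G2 Eb2 Gb2 Db2.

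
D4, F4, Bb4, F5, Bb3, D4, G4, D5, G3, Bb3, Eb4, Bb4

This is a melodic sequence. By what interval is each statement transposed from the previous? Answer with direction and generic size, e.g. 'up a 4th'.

down a 3rd

The 4-note cells begin on D4, Bb3, G3 — each down a 3rd from the last.
From D4 to Bb3: down a 3rd.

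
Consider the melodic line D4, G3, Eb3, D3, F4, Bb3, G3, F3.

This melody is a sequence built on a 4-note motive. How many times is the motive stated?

8 notes in groups of 4 gives 8/4 = 2 statements.
Starts: D4, F4 — each up a 3rd.

2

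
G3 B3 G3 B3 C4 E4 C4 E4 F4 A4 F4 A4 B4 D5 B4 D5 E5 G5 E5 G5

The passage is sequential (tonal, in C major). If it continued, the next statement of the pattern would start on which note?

With a 4-note motive the entries are G3, C4, F4, B4, E5, each up a 4th from the previous.
The next head, up a 4th from E5, is A5.

A5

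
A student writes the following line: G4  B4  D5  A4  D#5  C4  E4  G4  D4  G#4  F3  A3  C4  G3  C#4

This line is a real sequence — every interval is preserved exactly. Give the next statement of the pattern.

Taking 5-note groups, the heads are G4, C4, F3: the pattern moves down a 5th.
So cell 4 is Bb2 D3 F3 C3 F#3.

Bb2 D3 F3 C3 F#3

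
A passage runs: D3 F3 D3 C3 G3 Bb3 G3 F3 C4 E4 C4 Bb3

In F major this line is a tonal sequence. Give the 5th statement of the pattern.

Taking 4-note groups, the heads are D3, G3, C4: the pattern moves up a 4th.
Carrying on: F4 → Bb4.
Statement 5 starts on Bb4 and keeps the same diatonic contour: Bb4 D5 Bb4 A4.

Bb4 D5 Bb4 A4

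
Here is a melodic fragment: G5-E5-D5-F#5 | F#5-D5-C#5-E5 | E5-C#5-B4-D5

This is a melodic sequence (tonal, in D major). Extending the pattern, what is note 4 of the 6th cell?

A4

Grouping in 4s, the 4th note of each cell is F#5, E5, D5.
Carrying that down a 2nd forward: C#5 → B4 → A4.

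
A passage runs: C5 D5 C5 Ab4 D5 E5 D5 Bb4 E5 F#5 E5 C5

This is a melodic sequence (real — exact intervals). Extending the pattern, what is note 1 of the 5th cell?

With 4-note cells, note 1 of each statement runs C5, D5, E5.
Each moves up a 2nd. Continuing: F#5 → G#5.

G#5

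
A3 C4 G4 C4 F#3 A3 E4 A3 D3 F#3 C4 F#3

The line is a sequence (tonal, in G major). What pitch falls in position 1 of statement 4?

With 4-note cells, note 1 of each statement runs A3, F#3, D3.
Each moves down a 3rd; the next is B2.

B2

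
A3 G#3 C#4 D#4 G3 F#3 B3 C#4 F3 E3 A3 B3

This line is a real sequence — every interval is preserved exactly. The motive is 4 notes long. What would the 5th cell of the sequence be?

Db3 C3 F3 G3

Unit = 4 notes; the statements start on A3, G3, F3, moving down a 2nd each time.
Carrying on: Eb3 → Db3.
Statement 5 starts on Db3 and keeps the same exact contour: Db3 C3 F3 G3.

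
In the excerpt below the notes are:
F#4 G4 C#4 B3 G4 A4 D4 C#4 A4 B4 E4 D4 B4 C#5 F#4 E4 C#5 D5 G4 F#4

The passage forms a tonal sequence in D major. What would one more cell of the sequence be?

D5 E5 A4 G4

The 4-note cells begin on F#4, G4, A4, B4, C#5 — each up a 2nd from the last.
From D5 the diatonic shape gives D5 E5 A4 G4.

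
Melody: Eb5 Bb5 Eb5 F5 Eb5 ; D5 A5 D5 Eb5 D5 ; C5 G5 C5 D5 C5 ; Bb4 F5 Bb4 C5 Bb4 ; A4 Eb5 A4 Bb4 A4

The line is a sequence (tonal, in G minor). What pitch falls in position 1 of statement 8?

The unit is 5 notes. Position-1 pitches of the 5 shown cells: Eb5, D5, C5, Bb4, A4.
Extending down a 2nd: G4 → F4 → Eb4.

Eb4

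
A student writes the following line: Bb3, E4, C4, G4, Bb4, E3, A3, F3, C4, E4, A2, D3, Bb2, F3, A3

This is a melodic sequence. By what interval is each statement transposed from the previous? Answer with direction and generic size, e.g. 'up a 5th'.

With a 5-note motive the entries are Bb3, E3, A2, each down a 5th from the previous.
From Bb3 to E3: down a 5th.

down a 5th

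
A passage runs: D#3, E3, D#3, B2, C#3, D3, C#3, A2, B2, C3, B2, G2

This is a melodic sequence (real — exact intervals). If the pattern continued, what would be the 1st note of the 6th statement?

The unit is 4 notes. Position-1 pitches of the 3 shown cells: D#3, C#3, B2.
Each moves down a 2nd. Continuing: A2 → G2 → F2.

F2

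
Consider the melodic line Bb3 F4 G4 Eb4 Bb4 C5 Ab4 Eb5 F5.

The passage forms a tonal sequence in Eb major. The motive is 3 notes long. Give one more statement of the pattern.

Taking 3-note groups, the heads are Bb3, Eb4, Ab4: the pattern moves up a 4th.
So cell 4 is D5 Ab5 Bb5.

D5 Ab5 Bb5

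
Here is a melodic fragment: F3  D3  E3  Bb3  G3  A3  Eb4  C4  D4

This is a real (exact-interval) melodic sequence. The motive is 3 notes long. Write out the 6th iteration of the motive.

Taking 3-note groups, the heads are F3, Bb3, Eb4: the pattern moves up a 4th.
Extending up a 4th: Ab4 → Db5 → Gb5.
Statement 6 starts on Gb5 and keeps the same exact contour: Gb5 Eb5 F5.

Gb5 Eb5 F5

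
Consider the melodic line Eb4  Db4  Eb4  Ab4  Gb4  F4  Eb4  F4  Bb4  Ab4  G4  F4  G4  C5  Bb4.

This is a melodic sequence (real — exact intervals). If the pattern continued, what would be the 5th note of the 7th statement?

F#5

The unit is 5 notes. Position-5 pitches of the 3 shown cells: Gb4, Ab4, Bb4.
Extending up a 2nd: C5 → D5 → E5 → F#5.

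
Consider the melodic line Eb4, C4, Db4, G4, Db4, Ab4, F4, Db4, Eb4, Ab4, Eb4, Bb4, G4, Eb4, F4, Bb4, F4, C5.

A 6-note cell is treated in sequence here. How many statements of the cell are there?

3

18 notes in groups of 6 gives 18/6 = 3 statements.
Starts: Eb4, F4, G4 — each up a 2nd.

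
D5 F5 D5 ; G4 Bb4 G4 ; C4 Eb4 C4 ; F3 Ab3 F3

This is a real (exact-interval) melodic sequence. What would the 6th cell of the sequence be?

With a 3-note motive the entries are D5, G4, C4, F3, each down a 5th from the previous.
Carrying on: Bb2 → Eb2.
So cell 6 is Eb2 Gb2 Eb2.

Eb2 Gb2 Eb2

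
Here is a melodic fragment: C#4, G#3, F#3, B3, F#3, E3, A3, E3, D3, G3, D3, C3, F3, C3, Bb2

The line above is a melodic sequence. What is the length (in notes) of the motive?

There are 15 notes; a 3-note unit gives 5 cells:
C#4 G#3 F#3 | B3 F#3 E3 | A3 E3 D3 | G3 D3 C3 | F3 C3 Bb2
That's a consistent down a 2nd shift per cell, and no other grouping gives one.

3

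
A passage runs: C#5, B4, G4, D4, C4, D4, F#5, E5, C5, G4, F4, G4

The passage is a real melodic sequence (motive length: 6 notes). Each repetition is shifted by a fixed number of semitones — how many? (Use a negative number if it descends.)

5

Taking 6-note groups, the heads are C#5, F#5: the pattern moves up a 4th.
Counting half-steps from C#5 to F#5: 5.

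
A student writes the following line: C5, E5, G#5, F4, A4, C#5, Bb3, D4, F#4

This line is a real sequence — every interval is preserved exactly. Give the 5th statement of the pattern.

Ab2 C3 E3

With a 3-note motive the entries are C5, F4, Bb3, each down a 5th from the previous.
Continuing the starts: Eb3 → Ab2.
From Ab2 the exact shape gives Ab2 C3 E3.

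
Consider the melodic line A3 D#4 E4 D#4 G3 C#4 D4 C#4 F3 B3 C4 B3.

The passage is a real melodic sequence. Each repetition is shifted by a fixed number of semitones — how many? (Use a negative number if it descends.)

With a 4-note motive the entries are A3, G3, F3, each down a 2nd from the previous.
Counting half-steps from A3 to G3: -2.

-2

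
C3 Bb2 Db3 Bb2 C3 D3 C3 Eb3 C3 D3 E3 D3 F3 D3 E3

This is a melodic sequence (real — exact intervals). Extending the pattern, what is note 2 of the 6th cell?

The unit is 5 notes. Position-2 pitches of the 3 shown cells: Bb2, C3, D3.
Carrying that up a 2nd forward: E3 → F#3 → G#3.

G#3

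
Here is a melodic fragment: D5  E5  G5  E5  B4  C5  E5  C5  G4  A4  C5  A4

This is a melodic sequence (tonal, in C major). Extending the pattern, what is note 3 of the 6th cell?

D4

With 4-note cells, note 3 of each statement runs G5, E5, C5.
Carrying that down a 3rd forward: A4 → F4 → D4.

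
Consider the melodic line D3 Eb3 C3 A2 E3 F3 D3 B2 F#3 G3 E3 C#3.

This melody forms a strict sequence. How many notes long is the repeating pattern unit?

4

12 notes total. Splitting into 3 groups of 4:
D3 Eb3 C3 A2 | E3 F3 D3 B2 | F#3 G3 E3 C#3
That's a consistent up a 2nd shift per cell, and no other grouping gives one.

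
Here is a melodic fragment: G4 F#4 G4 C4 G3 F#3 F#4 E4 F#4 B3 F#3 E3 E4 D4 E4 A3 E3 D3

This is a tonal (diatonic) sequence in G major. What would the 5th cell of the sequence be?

C4 B3 C4 F#3 C3 B2

The 6-note cells begin on G4, F#4, E4 — each down a 2nd from the last.
Continuing the starts: D4 → C4.
From C4 the diatonic shape gives C4 B3 C4 F#3 C3 B2.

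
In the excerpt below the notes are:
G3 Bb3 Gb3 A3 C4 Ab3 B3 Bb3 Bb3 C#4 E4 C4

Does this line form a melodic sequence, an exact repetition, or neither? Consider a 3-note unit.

Note 2 of cell 3 is Bb3; if this were a sequence it would be D4. No unit length gives a consistent transposition pattern.

neither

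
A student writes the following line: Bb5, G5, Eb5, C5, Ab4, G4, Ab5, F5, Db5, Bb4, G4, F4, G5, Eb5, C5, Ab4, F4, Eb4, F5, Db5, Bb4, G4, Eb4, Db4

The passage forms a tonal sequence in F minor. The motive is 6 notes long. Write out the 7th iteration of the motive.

Unit = 6 notes; the statements start on Bb5, Ab5, G5, F5, moving down a 2nd each time.
Continuing the starts: Eb5 → Db5 → C5.
Statement 7 starts on C5 and keeps the same diatonic contour: C5 Ab4 F4 Db4 Bb3 Ab3.

C5 Ab4 F4 Db4 Bb3 Ab3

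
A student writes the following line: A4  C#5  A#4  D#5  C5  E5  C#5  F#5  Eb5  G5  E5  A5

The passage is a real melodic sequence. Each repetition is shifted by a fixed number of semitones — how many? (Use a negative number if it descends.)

3

Unit = 4 notes; the statements start on A4, C5, Eb5, moving up a 3rd each time.
Counting half-steps from A4 to C5: 3.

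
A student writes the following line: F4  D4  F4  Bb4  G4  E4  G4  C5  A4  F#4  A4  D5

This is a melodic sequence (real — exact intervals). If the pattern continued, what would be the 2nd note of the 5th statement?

The unit is 4 notes. Position-2 pitches of the 3 shown cells: D4, E4, F#4.
Extending up a 2nd: G#4 → A#4.

A#4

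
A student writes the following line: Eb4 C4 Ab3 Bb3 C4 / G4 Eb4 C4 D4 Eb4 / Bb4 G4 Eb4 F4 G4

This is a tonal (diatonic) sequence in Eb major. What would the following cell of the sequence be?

D5 Bb4 G4 Ab4 Bb4

With a 5-note motive the entries are Eb4, G4, Bb4, each up a 3rd from the previous.
Statement 4 starts on D5 and keeps the same diatonic contour: D5 Bb4 G4 Ab4 Bb4.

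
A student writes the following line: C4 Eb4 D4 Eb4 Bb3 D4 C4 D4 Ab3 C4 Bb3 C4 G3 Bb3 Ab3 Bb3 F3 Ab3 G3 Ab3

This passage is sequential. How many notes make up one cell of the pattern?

20 notes total. Splitting into 5 groups of 4:
C4 Eb4 D4 Eb4 | Bb3 D4 C4 D4 | Ab3 C4 Bb3 C4 | G3 Bb3 Ab3 Bb3 | F3 Ab3 G3 Ab3
Each cell is the previous one down a 2nd — so the unit is 4 notes.

4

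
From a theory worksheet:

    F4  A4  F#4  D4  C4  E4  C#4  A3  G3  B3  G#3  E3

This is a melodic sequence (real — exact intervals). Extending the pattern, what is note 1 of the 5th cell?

The unit is 4 notes. Position-1 pitches of the 3 shown cells: F4, C4, G3.
Carrying that down a 4th forward: D3 → A2.

A2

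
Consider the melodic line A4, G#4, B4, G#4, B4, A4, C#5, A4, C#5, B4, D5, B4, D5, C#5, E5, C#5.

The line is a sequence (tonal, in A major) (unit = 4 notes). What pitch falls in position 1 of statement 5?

The unit is 4 notes. Position-1 pitches of the 4 shown cells: A4, B4, C#5, D5.
From D5, up a 2nd gives E5.

E5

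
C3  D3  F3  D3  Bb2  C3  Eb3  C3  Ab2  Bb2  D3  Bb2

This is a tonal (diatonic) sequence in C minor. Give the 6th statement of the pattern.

With a 4-note motive the entries are C3, Bb2, Ab2, each down a 2nd from the previous.
Carrying on: G2 → F2 → Eb2.
Statement 6 starts on Eb2 and keeps the same diatonic contour: Eb2 F2 Ab2 F2.

Eb2 F2 Ab2 F2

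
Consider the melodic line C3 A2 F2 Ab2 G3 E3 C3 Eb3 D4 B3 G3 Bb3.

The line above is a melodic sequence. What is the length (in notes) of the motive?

4

There are 12 notes; a 4-note unit gives 3 cells:
C3 A2 F2 Ab2 | G3 E3 C3 Eb3 | D4 B3 G3 Bb3
That's a consistent up a 5th shift per cell, and no other grouping gives one.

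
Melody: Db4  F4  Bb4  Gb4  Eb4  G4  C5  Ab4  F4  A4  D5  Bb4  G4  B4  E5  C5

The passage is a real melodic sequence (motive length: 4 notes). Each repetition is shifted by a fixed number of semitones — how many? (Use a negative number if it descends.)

2

The 4-note cells begin on Db4, Eb4, F4, G4 — each up a 2nd from the last.
Db4→Eb4 is 63 − 61 = 2 semitones.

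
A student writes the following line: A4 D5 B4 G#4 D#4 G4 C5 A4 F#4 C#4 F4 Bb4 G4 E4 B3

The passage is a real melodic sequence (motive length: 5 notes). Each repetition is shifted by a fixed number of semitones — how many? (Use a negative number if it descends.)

Unit = 5 notes; the statements start on A4, G4, F4, moving down a 2nd each time.
Counting half-steps from A4 to G4: -2.

-2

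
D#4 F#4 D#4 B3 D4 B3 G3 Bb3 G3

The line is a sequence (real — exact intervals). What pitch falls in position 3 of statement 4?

Eb3

The unit is 3 notes. Position-3 pitches of the 3 shown cells: D#4, B3, G3.
One more down a 3rd gives Eb3.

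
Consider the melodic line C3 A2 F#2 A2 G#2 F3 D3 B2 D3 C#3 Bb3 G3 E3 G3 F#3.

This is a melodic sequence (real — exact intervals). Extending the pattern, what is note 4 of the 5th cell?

Grouping in 5s, the 4th note of each cell is A2, D3, G3.
Each moves up a 4th. Continuing: C4 → F4.

F4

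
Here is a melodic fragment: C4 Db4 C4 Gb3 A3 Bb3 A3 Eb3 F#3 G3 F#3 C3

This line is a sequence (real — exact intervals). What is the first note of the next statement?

D#3

Taking 4-note groups, the heads are C4, A3, F#3: the pattern moves down a 3rd.
The next head, down a 3rd from F#3, is D#3.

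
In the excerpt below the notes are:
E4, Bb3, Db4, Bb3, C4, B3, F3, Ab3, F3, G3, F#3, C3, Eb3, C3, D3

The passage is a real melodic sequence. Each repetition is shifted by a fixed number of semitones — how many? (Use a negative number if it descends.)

-5

With a 5-note motive the entries are E4, B3, F#3, each down a 4th from the previous.
Counting half-steps from E4 to B3: -5.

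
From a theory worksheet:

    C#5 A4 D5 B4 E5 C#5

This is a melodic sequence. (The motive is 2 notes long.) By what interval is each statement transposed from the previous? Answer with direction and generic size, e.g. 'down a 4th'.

With a 2-note motive the entries are C#5, D5, E5, each up a 2nd from the previous.
From C#5 to D5: up a 2nd.

up a 2nd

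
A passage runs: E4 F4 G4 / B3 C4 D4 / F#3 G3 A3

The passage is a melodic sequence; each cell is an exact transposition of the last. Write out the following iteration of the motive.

C#3 D3 E3

Unit = 3 notes; the statements start on E4, B3, F#3, moving down a 4th each time.
So cell 4 is C#3 D3 E3.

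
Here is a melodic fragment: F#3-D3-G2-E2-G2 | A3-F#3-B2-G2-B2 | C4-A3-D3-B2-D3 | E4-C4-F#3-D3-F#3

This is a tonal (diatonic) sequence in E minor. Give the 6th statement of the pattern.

B4 G4 C4 A3 C4

Unit = 5 notes; the statements start on F#3, A3, C4, E4, moving up a 3rd each time.
Carrying on: G4 → B4.
From B4 the diatonic shape gives B4 G4 C4 A3 C4.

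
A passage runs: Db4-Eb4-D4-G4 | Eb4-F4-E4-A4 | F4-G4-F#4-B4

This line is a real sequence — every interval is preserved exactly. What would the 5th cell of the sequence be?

A4 B4 A#4 D#5

Unit = 4 notes; the statements start on Db4, Eb4, F4, moving up a 2nd each time.
Carrying on: G4 → A4.
So cell 5 is A4 B4 A#4 D#5.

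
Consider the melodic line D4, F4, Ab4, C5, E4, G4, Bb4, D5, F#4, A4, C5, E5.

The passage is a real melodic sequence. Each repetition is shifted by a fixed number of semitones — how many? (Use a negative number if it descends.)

With a 4-note motive the entries are D4, E4, F#4, each up a 2nd from the previous.
Counting half-steps from D4 to E4: 2.

2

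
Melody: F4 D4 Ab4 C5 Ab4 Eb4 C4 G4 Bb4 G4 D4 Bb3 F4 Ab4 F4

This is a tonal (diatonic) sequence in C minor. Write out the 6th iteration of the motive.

The 5-note cells begin on F4, Eb4, D4 — each down a 2nd from the last.
Carrying on: C4 → Bb3 → Ab3.
So cell 6 is Ab3 F3 C4 Eb4 C4.

Ab3 F3 C4 Eb4 C4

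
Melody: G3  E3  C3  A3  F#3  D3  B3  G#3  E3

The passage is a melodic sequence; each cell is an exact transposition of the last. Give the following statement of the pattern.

C#4 A#3 F#3

Taking 3-note groups, the heads are G3, A3, B3: the pattern moves up a 2nd.
Statement 4 starts on C#4 and keeps the same exact contour: C#4 A#3 F#3.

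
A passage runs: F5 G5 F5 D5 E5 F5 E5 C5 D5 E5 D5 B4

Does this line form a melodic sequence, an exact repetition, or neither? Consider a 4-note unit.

Each 4-note cell is the previous one transposed down a 2nd.

sequence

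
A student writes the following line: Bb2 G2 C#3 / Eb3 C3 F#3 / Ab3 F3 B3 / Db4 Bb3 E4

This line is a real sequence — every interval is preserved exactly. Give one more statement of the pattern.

With a 3-note motive the entries are Bb2, Eb3, Ab3, Db4, each up a 4th from the previous.
Statement 5 starts on Gb4 and keeps the same exact contour: Gb4 Eb4 A4.

Gb4 Eb4 A4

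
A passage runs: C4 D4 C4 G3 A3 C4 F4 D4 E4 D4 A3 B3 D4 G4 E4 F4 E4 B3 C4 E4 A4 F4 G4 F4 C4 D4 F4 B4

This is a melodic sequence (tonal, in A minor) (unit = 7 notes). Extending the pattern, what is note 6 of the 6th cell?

A4

Grouping in 7s, the 6th note of each cell is C4, D4, E4, F4.
Extending up a 2nd: G4 → A4.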